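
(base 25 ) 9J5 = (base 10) 6105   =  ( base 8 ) 13731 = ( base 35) 4yf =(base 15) 1c20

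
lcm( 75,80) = 1200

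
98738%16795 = 14763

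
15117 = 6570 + 8547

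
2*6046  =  12092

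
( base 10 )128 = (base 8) 200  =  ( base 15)88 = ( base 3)11202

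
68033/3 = 68033/3 = 22677.67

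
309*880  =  271920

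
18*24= 432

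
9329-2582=6747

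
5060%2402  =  256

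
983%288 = 119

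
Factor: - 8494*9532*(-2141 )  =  173345653928 = 2^3 * 31^1*137^1*2141^1*2383^1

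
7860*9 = 70740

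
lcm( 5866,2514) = 17598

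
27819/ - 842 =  - 34 + 809/842 = - 33.04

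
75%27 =21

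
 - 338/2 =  - 169 =- 169.00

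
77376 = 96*806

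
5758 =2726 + 3032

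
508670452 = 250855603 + 257814849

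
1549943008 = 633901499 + 916041509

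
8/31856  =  1/3982 = 0.00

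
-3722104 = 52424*( -71)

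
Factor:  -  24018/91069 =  -2^1*3^1 * 11^( - 1 )*17^ ( - 1) * 487^( - 1)*4003^1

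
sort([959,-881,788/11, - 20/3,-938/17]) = [  -  881, - 938/17, - 20/3, 788/11 , 959 ]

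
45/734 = 45/734=0.06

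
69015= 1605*43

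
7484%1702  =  676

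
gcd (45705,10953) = 3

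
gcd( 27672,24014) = 2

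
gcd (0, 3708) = 3708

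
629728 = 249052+380676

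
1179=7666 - 6487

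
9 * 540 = 4860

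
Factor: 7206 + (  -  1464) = 2^1*3^2*11^1*29^1 = 5742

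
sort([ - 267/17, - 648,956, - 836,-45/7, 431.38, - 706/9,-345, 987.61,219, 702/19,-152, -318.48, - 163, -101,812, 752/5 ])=[-836, - 648,-345,-318.48, - 163,- 152,- 101,-706/9, - 267/17, - 45/7,702/19,752/5,  219,431.38, 812,956,987.61 ] 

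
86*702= 60372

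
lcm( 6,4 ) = 12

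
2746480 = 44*62420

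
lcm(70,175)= 350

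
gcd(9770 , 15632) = 1954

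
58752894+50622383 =109375277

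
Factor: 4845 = 3^1*5^1*17^1*19^1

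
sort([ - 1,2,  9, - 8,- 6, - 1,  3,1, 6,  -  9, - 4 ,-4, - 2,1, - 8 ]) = [ - 9, - 8, - 8, -6,-4,- 4, - 2, - 1,-1 , 1,1 , 2,3,6 , 9]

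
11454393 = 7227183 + 4227210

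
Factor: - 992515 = -5^1 *198503^1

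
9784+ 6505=16289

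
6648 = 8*831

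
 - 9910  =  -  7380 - 2530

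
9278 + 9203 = 18481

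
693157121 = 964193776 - 271036655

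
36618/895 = 40 + 818/895=40.91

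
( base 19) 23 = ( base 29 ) 1C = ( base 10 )41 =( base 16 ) 29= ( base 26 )1F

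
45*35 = 1575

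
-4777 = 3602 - 8379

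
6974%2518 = 1938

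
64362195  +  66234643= 130596838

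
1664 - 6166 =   -  4502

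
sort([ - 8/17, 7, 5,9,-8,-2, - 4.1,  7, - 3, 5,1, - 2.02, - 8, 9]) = [ - 8, - 8, - 4.1, - 3, - 2.02, - 2,-8/17,1, 5, 5,7,  7,9,9 ]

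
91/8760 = 91/8760 = 0.01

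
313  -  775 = -462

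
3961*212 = 839732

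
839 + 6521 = 7360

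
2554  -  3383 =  - 829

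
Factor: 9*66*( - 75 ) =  - 2^1*3^4*5^2*11^1 = - 44550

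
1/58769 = 1/58769 = 0.00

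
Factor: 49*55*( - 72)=-2^3*3^2*5^1*7^2*11^1= - 194040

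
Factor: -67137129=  - 3^2*37^2 * 5449^1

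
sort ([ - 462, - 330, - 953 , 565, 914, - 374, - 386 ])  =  [-953 , - 462, - 386, - 374, - 330, 565,914 ]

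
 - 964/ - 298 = 482/149  =  3.23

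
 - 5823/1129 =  - 6 + 951/1129 = - 5.16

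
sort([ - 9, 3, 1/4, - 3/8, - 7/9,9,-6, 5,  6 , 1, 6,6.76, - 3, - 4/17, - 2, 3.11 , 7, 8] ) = [ - 9 , - 6, - 3, - 2 ,  -  7/9,-3/8, - 4/17,1/4,1, 3, 3.11, 5, 6, 6,6.76,7, 8, 9 ]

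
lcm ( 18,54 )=54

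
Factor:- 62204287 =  - 62204287^1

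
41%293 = 41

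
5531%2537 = 457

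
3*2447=7341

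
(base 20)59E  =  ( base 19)619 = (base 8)4222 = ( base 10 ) 2194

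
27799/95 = 292  +  59/95 = 292.62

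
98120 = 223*440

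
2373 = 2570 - 197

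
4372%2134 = 104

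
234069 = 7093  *33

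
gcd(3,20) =1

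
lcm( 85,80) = 1360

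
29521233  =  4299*6867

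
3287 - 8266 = -4979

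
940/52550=94/5255 = 0.02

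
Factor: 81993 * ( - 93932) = -7701766476 = - 2^2*3^1 * 23^1*151^1 *181^1*1021^1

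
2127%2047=80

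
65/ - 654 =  - 1 + 589/654 = - 0.10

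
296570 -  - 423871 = 720441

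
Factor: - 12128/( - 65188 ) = 2^3 * 43^( - 1 )  =  8/43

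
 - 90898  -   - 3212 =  - 87686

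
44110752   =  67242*656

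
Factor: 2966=2^1*1483^1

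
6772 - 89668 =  - 82896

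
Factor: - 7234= - 2^1*3617^1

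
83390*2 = 166780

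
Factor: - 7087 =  - 19^1* 373^1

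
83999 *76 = 6383924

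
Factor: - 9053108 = -2^2*113^1*20029^1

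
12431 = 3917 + 8514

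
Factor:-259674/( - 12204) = 2^( - 1)*3^(  -  2)*383^1 = 383/18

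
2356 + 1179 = 3535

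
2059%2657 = 2059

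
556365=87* 6395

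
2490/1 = 2490 = 2490.00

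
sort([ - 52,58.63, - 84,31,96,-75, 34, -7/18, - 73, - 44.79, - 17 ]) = [ - 84, - 75, - 73,-52, - 44.79, - 17,-7/18,31, 34,58.63, 96]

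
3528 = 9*392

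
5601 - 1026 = 4575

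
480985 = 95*5063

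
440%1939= 440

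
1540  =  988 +552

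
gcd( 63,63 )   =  63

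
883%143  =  25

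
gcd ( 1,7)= 1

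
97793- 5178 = 92615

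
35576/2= 17788 = 17788.00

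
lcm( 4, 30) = 60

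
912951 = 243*3757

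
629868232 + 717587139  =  1347455371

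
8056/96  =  83 + 11/12 = 83.92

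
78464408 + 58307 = 78522715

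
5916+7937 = 13853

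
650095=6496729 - 5846634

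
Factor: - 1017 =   -  3^2 * 113^1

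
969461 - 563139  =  406322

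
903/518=1+55/74 = 1.74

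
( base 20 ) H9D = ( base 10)6993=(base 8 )15521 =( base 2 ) 1101101010001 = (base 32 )6qh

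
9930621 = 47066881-37136260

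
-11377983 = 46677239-58055222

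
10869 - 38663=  - 27794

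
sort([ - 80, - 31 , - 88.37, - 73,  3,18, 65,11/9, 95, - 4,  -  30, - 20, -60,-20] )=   [  -  88.37, - 80,-73,-60, - 31, - 30, - 20 ,-20,-4,11/9, 3,18, 65,95 ] 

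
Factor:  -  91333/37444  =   - 361/148=- 2^( -2 )*19^2 * 37^( - 1 ) 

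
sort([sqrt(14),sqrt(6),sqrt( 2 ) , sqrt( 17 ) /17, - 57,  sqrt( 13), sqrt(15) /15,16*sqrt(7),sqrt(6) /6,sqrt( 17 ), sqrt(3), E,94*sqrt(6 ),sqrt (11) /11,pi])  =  [ - 57,sqrt( 17 ) /17,  sqrt(15)/15, sqrt(11) /11 , sqrt(6) /6, sqrt( 2 ),sqrt (3),sqrt(6 ),E, pi,sqrt( 13), sqrt ( 14 ),sqrt( 17 ),16*sqrt(7) , 94*sqrt( 6)]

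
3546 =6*591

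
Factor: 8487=3^2*23^1*41^1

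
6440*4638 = 29868720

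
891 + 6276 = 7167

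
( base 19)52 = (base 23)45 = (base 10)97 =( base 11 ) 89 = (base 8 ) 141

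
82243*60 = 4934580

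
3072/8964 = 256/747 = 0.34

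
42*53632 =2252544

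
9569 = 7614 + 1955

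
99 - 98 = 1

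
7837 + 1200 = 9037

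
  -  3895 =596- 4491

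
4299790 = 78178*55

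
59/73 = 59/73 = 0.81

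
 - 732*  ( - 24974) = 18280968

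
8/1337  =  8/1337 =0.01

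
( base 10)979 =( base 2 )1111010011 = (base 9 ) 1307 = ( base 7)2566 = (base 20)28J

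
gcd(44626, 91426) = 2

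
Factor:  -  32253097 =  -  17^1*53^1*35797^1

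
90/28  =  45/14 = 3.21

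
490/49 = 10= 10.00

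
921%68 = 37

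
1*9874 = 9874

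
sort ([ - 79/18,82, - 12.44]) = [ - 12.44, - 79/18,82 ]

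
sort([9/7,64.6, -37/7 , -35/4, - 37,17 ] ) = [ - 37, - 35/4, - 37/7,9/7,17 , 64.6]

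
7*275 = 1925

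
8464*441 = 3732624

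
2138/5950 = 1069/2975 = 0.36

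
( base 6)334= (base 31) 46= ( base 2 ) 10000010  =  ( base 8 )202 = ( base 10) 130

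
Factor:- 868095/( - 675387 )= 5^1*191^1*743^( - 1) = 955/743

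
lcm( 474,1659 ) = 3318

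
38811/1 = 38811 = 38811.00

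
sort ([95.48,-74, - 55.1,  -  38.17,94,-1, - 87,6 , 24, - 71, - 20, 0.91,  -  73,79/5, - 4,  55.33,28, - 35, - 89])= [ - 89,-87, - 74, - 73, - 71,  -  55.1,- 38.17, - 35 , - 20 ,  -  4, - 1 , 0.91, 6 , 79/5, 24, 28, 55.33, 94, 95.48] 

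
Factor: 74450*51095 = 2^1*5^3*11^1*929^1 * 1489^1 = 3804022750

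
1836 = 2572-736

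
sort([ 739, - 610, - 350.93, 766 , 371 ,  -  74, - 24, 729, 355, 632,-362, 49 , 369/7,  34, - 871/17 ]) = [ - 610, - 362, - 350.93, - 74, - 871/17, - 24, 34, 49, 369/7, 355,371, 632, 729,739, 766 ] 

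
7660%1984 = 1708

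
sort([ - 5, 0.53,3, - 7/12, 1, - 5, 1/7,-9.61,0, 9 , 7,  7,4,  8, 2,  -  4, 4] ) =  [ - 9.61, - 5, - 5, - 4, - 7/12,0 , 1/7,0.53,  1, 2, 3, 4,  4,7,7, 8 , 9]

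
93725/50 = 1874 + 1/2 = 1874.50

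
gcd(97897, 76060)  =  1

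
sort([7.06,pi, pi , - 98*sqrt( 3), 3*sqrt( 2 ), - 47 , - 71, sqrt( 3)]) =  [  -  98*sqrt( 3),  -  71,- 47,sqrt(3),pi , pi,3*sqrt( 2),7.06]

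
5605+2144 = 7749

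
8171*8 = 65368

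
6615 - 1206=5409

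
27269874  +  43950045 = 71219919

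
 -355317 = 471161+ - 826478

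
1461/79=18  +  39/79 = 18.49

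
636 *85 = 54060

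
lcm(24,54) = 216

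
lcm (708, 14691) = 58764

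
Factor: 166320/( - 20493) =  - 560/69 =-2^4 *3^( - 1) * 5^1 *7^1*23^( - 1) 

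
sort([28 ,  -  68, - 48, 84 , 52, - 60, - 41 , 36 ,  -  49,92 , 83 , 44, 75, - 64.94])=[ - 68,  -  64.94,-60 , - 49, - 48 , - 41, 28,36 , 44 , 52, 75 , 83,84, 92 ]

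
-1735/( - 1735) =1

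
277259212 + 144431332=421690544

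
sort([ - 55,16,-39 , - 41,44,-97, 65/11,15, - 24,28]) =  [-97, - 55, - 41, - 39,  -  24,65/11,  15 , 16, 28 , 44 ]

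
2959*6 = 17754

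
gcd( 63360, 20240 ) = 880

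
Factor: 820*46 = 37720 = 2^3*5^1*23^1*41^1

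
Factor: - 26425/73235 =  - 5^1 * 7^1*97^(  -  1) = - 35/97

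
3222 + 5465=8687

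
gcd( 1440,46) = 2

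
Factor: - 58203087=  - 3^1 * 17^1*23^1 * 29^2*59^1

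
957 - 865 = 92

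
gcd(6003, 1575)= 9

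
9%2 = 1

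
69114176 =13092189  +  56021987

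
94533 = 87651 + 6882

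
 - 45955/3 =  - 45955/3 = - 15318.33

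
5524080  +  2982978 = 8507058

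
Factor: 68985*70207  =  4843229895 = 3^3*5^1 * 7^1 * 73^1*70207^1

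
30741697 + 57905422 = 88647119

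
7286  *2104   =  15329744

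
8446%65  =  61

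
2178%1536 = 642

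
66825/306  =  7425/34  =  218.38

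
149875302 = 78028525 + 71846777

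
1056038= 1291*818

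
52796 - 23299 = 29497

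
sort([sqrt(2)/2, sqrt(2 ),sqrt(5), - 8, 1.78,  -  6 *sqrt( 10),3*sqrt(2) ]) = [ - 6*sqrt(10), - 8, sqrt (2 ) /2,sqrt(2),1.78, sqrt( 5 ),3*sqrt ( 2)]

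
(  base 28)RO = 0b1100001100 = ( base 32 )OC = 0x30c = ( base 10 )780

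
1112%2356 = 1112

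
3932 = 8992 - 5060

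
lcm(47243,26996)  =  188972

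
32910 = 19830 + 13080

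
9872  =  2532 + 7340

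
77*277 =21329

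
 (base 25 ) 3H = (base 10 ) 92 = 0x5c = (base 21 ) 48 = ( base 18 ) 52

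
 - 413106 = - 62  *6663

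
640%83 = 59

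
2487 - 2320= 167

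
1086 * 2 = 2172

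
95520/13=7347  +  9/13 = 7347.69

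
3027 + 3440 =6467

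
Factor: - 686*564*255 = - 98660520 = - 2^3* 3^2*5^1*7^3*17^1 * 47^1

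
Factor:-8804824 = -2^3*7^1 * 157229^1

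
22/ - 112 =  - 1 + 45/56=- 0.20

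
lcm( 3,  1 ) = 3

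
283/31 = 9 + 4/31=9.13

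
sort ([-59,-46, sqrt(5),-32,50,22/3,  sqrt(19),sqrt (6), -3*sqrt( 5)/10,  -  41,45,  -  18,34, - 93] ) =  [ - 93, - 59, - 46 ,-41 ,- 32, - 18, - 3 * sqrt(5 ) /10, sqrt( 5), sqrt (6),  sqrt(19 ), 22/3,34,45,50]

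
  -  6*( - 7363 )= 44178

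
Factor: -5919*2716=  - 2^2*3^1 * 7^1*97^1*1973^1 = - 16076004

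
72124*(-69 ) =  - 4976556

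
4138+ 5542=9680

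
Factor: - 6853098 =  - 2^1*3^1*7^1*163169^1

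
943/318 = 2 + 307/318 = 2.97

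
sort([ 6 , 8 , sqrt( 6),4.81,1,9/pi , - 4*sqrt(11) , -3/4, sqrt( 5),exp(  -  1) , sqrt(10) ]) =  [-4*sqrt (11 ),-3/4, exp( - 1), 1, sqrt( 5 ), sqrt( 6), 9/pi,sqrt(10),4.81, 6,8] 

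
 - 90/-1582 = 45/791 = 0.06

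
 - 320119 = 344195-664314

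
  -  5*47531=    - 237655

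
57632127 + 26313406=83945533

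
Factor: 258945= 3^1*5^1*61^1*283^1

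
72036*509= 36666324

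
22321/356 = 22321/356 = 62.70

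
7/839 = 7/839 = 0.01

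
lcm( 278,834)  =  834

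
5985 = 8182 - 2197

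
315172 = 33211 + 281961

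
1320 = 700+620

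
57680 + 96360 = 154040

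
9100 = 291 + 8809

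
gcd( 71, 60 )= 1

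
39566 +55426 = 94992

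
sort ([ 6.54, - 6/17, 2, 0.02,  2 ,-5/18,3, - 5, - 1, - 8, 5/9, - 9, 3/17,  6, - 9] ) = [ - 9, - 9  ,- 8, - 5,-1,- 6/17,-5/18, 0.02,  3/17  ,  5/9, 2, 2, 3, 6, 6.54 ]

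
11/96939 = 11/96939 = 0.00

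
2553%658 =579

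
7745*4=30980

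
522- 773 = -251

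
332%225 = 107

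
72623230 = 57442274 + 15180956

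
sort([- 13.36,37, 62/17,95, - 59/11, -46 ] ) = [-46,-13.36,-59/11, 62/17,37,95]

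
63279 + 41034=104313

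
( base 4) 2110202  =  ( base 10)9506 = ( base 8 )22442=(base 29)b8n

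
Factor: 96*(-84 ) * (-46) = 370944=2^8*3^2*7^1 * 23^1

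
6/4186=3/2093 = 0.00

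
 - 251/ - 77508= 251/77508 = 0.00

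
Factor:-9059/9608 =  - 2^( - 3 )*1201^( - 1)*9059^1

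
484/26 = 18 + 8/13 = 18.62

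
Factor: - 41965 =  - 5^1 *7^1*11^1*109^1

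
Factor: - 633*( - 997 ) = 631101 = 3^1*211^1 *997^1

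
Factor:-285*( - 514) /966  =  5^1* 7^(-1 )*19^1*23^ (-1)*257^1 = 24415/161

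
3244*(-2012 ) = -6526928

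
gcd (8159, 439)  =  1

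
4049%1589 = 871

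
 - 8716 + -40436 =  - 49152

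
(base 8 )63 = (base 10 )51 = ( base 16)33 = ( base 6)123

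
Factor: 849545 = 5^1*169909^1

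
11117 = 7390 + 3727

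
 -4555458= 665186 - 5220644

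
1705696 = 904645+801051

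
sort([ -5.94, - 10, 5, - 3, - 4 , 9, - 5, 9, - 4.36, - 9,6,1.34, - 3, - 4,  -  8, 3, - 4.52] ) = [-10 ,-9, - 8,-5.94, - 5, - 4.52,- 4.36, - 4,  -  4,-3,-3,1.34,3,5,6 , 9, 9] 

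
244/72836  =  61/18209 = 0.00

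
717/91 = 7 + 80/91= 7.88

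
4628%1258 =854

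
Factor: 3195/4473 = 5/7 = 5^1 * 7^(-1) 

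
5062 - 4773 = 289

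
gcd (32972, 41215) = 8243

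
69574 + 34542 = 104116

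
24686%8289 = 8108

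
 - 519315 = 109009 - 628324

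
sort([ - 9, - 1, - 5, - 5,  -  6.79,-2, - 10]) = [-10,-9, - 6.79,-5,  -  5,-2, - 1] 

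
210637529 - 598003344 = -387365815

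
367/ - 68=- 367/68= - 5.40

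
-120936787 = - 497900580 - -376963793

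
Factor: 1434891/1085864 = 2^( - 3 )*3^1 * 13^ (-1 )*29^1*53^( - 1)*197^(-1 )* 16493^1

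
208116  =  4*52029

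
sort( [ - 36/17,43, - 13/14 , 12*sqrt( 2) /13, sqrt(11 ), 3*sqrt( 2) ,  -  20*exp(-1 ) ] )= [ - 20*exp( - 1), - 36/17, - 13/14, 12*sqrt( 2)/13,sqrt( 11 ),  3*sqrt( 2 ),43 ] 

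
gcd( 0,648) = 648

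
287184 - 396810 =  - 109626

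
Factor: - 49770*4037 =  - 200921490 = - 2^1*3^2* 5^1*7^1 * 11^1*79^1*367^1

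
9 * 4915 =44235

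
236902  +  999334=1236236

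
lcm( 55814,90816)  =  5358144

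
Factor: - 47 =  - 47^1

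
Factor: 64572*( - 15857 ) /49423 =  -2^2*3^1 * 11^( - 1)*101^1*157^1*4493^( - 1 )*5381^1 =- 1023918204/49423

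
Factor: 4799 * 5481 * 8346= 2^1 * 3^4 *7^1 * 13^1*29^1*107^1 * 4799^1 = 219527500374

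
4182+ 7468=11650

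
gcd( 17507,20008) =2501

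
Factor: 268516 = 2^2*67129^1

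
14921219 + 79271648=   94192867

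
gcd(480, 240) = 240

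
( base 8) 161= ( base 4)1301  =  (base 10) 113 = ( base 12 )95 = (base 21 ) 58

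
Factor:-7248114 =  - 2^1 * 3^2*281^1 * 1433^1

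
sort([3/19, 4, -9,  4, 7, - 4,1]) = [ - 9, - 4,  3/19,1,4, 4, 7] 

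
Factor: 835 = 5^1*167^1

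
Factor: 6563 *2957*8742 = 169654166922 = 2^1*3^1*31^1 * 47^1*2957^1*6563^1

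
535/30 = 17 + 5/6 = 17.83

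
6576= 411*16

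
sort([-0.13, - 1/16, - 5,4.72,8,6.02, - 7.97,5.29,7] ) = [ - 7.97,-5, - 0.13, - 1/16,4.72, 5.29,6.02, 7,8 ] 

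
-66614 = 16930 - 83544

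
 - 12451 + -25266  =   - 37717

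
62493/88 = 62493/88 = 710.15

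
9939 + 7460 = 17399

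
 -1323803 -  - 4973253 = 3649450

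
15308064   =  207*73952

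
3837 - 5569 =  - 1732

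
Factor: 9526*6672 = 2^5*3^1* 11^1*139^1*433^1 = 63557472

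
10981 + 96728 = 107709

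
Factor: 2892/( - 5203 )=-2^2*3^1*11^(-2)*43^( - 1)*241^1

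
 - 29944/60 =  - 500 + 14/15 = -  499.07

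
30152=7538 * 4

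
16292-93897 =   -  77605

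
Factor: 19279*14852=2^2*13^1  *47^1*79^1*1483^1 = 286331708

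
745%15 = 10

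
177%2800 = 177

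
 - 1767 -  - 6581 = 4814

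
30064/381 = 30064/381 = 78.91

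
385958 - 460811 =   -  74853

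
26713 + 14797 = 41510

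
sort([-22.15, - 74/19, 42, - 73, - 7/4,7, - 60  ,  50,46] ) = [-73,-60 , - 22.15,  -  74/19, - 7/4,7,42 , 46, 50] 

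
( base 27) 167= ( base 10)898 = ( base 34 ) qe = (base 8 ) 1602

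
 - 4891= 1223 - 6114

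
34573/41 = 843 + 10/41 = 843.24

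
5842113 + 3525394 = 9367507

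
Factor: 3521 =7^1*503^1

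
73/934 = 73/934 = 0.08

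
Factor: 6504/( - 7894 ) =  - 2^2*3^1*271^1*3947^(-1)   =  - 3252/3947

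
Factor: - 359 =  - 359^1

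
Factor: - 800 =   -  2^5 * 5^2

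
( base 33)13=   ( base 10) 36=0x24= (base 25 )1b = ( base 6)100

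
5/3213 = 5/3213 = 0.00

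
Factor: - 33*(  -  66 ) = 2^1*3^2*11^2 = 2178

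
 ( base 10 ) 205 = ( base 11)177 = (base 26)7n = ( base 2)11001101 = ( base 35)5U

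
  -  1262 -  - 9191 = 7929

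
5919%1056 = 639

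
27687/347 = 27687/347 = 79.79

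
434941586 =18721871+416219715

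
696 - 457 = 239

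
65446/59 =65446/59 = 1109.25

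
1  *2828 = 2828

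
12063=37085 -25022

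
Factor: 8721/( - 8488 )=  - 2^(-3)*3^3*17^1 *19^1*1061^( -1)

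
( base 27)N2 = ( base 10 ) 623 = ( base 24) 11n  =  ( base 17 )22b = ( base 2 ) 1001101111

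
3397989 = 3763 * 903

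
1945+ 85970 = 87915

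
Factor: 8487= 3^2*23^1*41^1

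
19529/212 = 19529/212 = 92.12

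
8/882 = 4/441 =0.01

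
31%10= 1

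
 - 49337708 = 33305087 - 82642795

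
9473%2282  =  345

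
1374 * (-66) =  - 90684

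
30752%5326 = 4122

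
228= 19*12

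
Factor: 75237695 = 5^1*13^1*1157503^1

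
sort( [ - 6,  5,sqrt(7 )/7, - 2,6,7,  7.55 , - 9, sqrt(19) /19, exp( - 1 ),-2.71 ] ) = [ - 9, - 6, - 2.71, - 2,sqrt( 19 )/19, exp(  -  1), sqrt(7 ) /7,5 , 6,7 , 7.55 ] 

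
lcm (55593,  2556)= 222372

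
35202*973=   34251546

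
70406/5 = 70406/5 = 14081.20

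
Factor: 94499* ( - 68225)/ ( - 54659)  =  5^2*11^( - 1 )*53^1*1783^1*2729^1*4969^ ( - 1) = 6447194275/54659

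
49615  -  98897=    -49282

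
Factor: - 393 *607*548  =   - 2^2*3^1*131^1 * 137^1*607^1 = - 130725948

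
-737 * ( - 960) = 707520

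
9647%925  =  397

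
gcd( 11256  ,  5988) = 12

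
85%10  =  5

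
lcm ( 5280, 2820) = 248160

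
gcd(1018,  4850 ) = 2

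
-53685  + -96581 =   -  150266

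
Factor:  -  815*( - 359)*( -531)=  - 3^2 *5^1  *  59^1*163^1*359^1 = -155362635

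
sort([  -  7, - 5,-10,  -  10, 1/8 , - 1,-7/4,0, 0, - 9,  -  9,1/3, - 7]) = [  -  10,  -  10,  -  9, - 9,- 7, - 7, - 5, - 7/4,  -  1,0, 0,1/8, 1/3 ] 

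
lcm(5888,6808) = 217856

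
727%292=143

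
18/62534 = 9/31267 = 0.00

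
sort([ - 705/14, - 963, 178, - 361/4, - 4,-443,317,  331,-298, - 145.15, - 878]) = [ - 963,-878, -443, - 298, - 145.15, - 361/4, - 705/14, -4, 178,317 , 331]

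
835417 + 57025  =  892442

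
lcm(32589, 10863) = 32589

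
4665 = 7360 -2695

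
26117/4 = 6529 + 1/4 = 6529.25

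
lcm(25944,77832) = 77832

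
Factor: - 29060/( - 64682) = 2^1*5^1*1453^1*32341^( - 1) = 14530/32341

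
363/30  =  12 + 1/10 = 12.10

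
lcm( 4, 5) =20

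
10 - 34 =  - 24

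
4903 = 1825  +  3078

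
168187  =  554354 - 386167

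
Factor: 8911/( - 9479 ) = -7^1 * 19^1  *67^1*9479^( - 1 ) 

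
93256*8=746048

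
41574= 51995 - 10421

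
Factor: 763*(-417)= - 318171  =  - 3^1*7^1*109^1 * 139^1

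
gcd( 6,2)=2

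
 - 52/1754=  - 1+851/877=- 0.03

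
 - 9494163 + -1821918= -11316081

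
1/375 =1/375  =  0.00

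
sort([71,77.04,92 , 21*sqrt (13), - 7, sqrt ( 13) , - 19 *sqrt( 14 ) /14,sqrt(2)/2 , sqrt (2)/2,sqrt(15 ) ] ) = [ - 7, - 19*sqrt(14)/14,sqrt(2)/2, sqrt( 2 )/2,sqrt (13 ),sqrt(15)  ,  71,  21*sqrt (13),77.04,92] 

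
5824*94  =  547456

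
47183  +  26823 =74006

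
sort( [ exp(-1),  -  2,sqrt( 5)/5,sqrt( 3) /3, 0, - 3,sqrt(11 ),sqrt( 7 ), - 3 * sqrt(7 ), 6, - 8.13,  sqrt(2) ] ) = [ - 8.13, - 3*sqrt(7 ), - 3 , - 2, 0, exp ( - 1 ),sqrt ( 5)/5, sqrt( 3 )/3,sqrt( 2),  sqrt( 7), sqrt( 11) , 6 ]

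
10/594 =5/297=   0.02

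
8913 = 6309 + 2604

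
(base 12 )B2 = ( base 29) 4I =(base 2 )10000110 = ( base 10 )134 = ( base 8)206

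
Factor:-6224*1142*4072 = -28942994176= -2^8 * 389^1*509^1*571^1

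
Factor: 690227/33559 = 37^( - 1)*761^1 = 761/37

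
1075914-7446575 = -6370661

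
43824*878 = 38477472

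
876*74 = 64824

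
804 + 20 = 824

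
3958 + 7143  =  11101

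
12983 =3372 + 9611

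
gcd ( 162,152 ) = 2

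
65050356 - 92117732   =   - 27067376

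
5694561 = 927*6143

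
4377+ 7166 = 11543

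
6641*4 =26564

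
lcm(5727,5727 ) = 5727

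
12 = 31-19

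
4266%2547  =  1719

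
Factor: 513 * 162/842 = 3^7*19^1*421^( - 1 ) = 41553/421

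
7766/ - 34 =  - 3883/17= - 228.41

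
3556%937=745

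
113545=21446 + 92099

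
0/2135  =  0  =  0.00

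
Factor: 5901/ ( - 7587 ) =-7/9=-3^(-2)* 7^1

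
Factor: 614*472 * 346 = 100273568 = 2^5 * 59^1*173^1*307^1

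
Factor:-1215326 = -2^1*  7^1*47^1*1847^1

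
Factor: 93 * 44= 4092 = 2^2*3^1*11^1 *31^1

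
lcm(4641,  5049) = 459459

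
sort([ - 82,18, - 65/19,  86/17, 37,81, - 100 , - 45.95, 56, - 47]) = [ - 100, - 82,-47, - 45.95, - 65/19 , 86/17,  18,37, 56, 81] 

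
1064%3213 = 1064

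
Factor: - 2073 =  - 3^1*691^1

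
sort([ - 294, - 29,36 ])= [-294,-29,36] 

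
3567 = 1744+1823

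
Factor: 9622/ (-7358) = -13^( - 1)*17^1  =  - 17/13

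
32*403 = 12896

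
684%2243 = 684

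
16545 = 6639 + 9906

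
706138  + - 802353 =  - 96215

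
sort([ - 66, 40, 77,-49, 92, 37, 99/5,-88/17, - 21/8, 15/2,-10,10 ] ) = [-66, - 49,  -  10, - 88/17,-21/8, 15/2, 10, 99/5, 37, 40, 77, 92] 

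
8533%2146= 2095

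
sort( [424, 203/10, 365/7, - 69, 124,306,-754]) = [ -754, - 69, 203/10, 365/7, 124,306,424] 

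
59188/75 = 59188/75 = 789.17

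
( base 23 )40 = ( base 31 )2u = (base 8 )134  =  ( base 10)92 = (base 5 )332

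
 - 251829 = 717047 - 968876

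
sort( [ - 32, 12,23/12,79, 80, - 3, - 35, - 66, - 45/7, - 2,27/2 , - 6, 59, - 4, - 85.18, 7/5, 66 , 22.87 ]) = [ - 85.18,-66, - 35, - 32, - 45/7, -6, - 4, - 3, - 2, 7/5, 23/12, 12, 27/2,  22.87, 59, 66  ,  79, 80 ]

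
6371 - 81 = 6290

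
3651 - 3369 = 282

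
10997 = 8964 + 2033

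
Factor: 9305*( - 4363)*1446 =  - 58704295890 = -  2^1*3^1*5^1* 241^1*1861^1*4363^1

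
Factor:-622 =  - 2^1*311^1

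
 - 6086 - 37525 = -43611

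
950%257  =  179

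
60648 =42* 1444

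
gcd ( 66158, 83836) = 2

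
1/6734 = 1/6734 = 0.00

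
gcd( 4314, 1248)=6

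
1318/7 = 1318/7 = 188.29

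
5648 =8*706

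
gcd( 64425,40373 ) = 859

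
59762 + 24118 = 83880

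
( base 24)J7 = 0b111001111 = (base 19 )157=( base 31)ET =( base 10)463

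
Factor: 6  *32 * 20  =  2^8*3^1*5^1  =  3840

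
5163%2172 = 819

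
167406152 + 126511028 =293917180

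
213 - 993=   -  780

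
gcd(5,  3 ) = 1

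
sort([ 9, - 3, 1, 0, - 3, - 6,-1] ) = [-6,  -  3,-3 , - 1, 0,1, 9 ] 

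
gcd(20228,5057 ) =5057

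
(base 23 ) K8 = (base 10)468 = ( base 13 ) 2a0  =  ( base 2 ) 111010100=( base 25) II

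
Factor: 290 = 2^1*5^1*29^1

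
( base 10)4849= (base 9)6577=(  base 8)11361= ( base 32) 4NH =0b1001011110001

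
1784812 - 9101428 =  - 7316616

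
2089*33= 68937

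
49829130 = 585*85178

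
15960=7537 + 8423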